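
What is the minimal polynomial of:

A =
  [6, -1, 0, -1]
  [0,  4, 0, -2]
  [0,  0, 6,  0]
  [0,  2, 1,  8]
x^3 - 18*x^2 + 108*x - 216

The characteristic polynomial is χ_A(x) = (x - 6)^4, so the eigenvalues are known. The minimal polynomial is
  m_A(x) = Π_λ (x − λ)^{k_λ}
where k_λ is the size of the *largest* Jordan block for λ (equivalently, the smallest k with (A − λI)^k v = 0 for every generalised eigenvector v of λ).

  λ = 6: largest Jordan block has size 3, contributing (x − 6)^3

So m_A(x) = (x - 6)^3 = x^3 - 18*x^2 + 108*x - 216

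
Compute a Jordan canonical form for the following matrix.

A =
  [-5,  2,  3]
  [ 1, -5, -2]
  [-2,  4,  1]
J_3(-3)

The characteristic polynomial is
  det(x·I − A) = x^3 + 9*x^2 + 27*x + 27 = (x + 3)^3

Eigenvalues and multiplicities (the geometric multiplicity of λ is n − rank(A − λI), which equals the number of Jordan blocks for λ):
  λ = -3: algebraic multiplicity = 3, geometric multiplicity = 1

Determining the block sizes for each eigenvalue:
  λ = -3: one block (gm = 1), so the single block has size am = 3 → block sizes [3]

Assembling the blocks gives a Jordan form
J =
  [-3,  1,  0]
  [ 0, -3,  1]
  [ 0,  0, -3]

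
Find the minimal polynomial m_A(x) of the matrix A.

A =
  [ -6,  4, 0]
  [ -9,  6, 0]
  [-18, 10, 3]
x^3 - 3*x^2

The characteristic polynomial is χ_A(x) = x^2*(x - 3), so the eigenvalues are known. The minimal polynomial is
  m_A(x) = Π_λ (x − λ)^{k_λ}
where k_λ is the size of the *largest* Jordan block for λ (equivalently, the smallest k with (A − λI)^k v = 0 for every generalised eigenvector v of λ).

  λ = 0: largest Jordan block has size 2, contributing (x − 0)^2
  λ = 3: largest Jordan block has size 1, contributing (x − 3)

So m_A(x) = x^2*(x - 3) = x^3 - 3*x^2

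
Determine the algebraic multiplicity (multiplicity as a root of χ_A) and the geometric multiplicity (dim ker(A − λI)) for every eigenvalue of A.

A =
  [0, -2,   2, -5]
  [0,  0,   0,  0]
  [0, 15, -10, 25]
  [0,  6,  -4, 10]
λ = 0: alg = 4, geom = 2

Step 1 — factor the characteristic polynomial to read off the algebraic multiplicities:
  χ_A(x) = x^4

Step 2 — compute geometric multiplicities via the rank-nullity identity g(λ) = n − rank(A − λI):
  rank(A − (0)·I) = 2, so dim ker(A − (0)·I) = n − 2 = 2

Summary:
  λ = 0: algebraic multiplicity = 4, geometric multiplicity = 2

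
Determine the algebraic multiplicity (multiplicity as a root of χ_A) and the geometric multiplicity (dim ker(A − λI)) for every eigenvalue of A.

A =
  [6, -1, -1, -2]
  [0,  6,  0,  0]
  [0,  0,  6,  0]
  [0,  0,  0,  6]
λ = 6: alg = 4, geom = 3

Step 1 — factor the characteristic polynomial to read off the algebraic multiplicities:
  χ_A(x) = (x - 6)^4

Step 2 — compute geometric multiplicities via the rank-nullity identity g(λ) = n − rank(A − λI):
  rank(A − (6)·I) = 1, so dim ker(A − (6)·I) = n − 1 = 3

Summary:
  λ = 6: algebraic multiplicity = 4, geometric multiplicity = 3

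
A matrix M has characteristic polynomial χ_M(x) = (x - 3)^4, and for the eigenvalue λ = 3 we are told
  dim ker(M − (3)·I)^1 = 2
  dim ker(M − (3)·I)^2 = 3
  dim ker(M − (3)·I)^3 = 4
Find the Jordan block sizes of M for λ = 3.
Block sizes for λ = 3: [3, 1]

From the dimensions of kernels of powers, the number of Jordan blocks of size at least j is d_j − d_{j−1} where d_j = dim ker(N^j) (with d_0 = 0). Computing the differences gives [2, 1, 1].
The number of blocks of size exactly k is (#blocks of size ≥ k) − (#blocks of size ≥ k + 1), so the partition is: 1 block(s) of size 1, 1 block(s) of size 3.
In nonincreasing order the block sizes are [3, 1].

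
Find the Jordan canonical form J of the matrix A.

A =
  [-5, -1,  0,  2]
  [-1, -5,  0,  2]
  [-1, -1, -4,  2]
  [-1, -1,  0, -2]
J_2(-4) ⊕ J_1(-4) ⊕ J_1(-4)

The characteristic polynomial is
  det(x·I − A) = x^4 + 16*x^3 + 96*x^2 + 256*x + 256 = (x + 4)^4

Eigenvalues and multiplicities (the geometric multiplicity of λ is n − rank(A − λI), which equals the number of Jordan blocks for λ):
  λ = -4: algebraic multiplicity = 4, geometric multiplicity = 3

Determining the block sizes for each eigenvalue:
  λ = -4: 3 blocks summing to 4 forces exactly one block of size 2 and the rest size 1 → block sizes [2, 1, 1]

Assembling the blocks gives a Jordan form
J =
  [-4,  1,  0,  0]
  [ 0, -4,  0,  0]
  [ 0,  0, -4,  0]
  [ 0,  0,  0, -4]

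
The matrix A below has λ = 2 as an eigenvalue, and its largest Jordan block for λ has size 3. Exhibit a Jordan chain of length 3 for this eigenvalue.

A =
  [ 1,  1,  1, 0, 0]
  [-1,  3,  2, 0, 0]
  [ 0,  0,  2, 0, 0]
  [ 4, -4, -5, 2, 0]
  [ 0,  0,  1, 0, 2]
A Jordan chain for λ = 2 of length 3:
v_1 = (1, 1, 0, -4, 0)ᵀ
v_2 = (1, 2, 0, -5, 1)ᵀ
v_3 = (0, 0, 1, 0, 0)ᵀ

Let N = A − (2)·I. We want v_3 with N^3 v_3 = 0 but N^2 v_3 ≠ 0; then v_{j-1} := N · v_j for j = 3, …, 2.

Pick v_3 = (0, 0, 1, 0, 0)ᵀ.
Then v_2 = N · v_3 = (1, 2, 0, -5, 1)ᵀ.
Then v_1 = N · v_2 = (1, 1, 0, -4, 0)ᵀ.

Sanity check: (A − (2)·I) v_1 = (0, 0, 0, 0, 0)ᵀ = 0. ✓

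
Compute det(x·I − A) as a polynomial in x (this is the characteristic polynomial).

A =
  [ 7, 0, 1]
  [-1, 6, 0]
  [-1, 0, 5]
x^3 - 18*x^2 + 108*x - 216

Expanding det(x·I − A) (e.g. by cofactor expansion or by noting that A is similar to its Jordan form J, which has the same characteristic polynomial as A) gives
  χ_A(x) = x^3 - 18*x^2 + 108*x - 216
which factors as (x - 6)^3. The eigenvalues (with algebraic multiplicities) are λ = 6 with multiplicity 3.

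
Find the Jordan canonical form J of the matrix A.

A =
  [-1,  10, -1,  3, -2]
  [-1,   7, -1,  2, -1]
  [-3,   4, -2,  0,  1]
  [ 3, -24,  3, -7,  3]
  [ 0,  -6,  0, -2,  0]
J_2(-1) ⊕ J_1(-1) ⊕ J_2(0)

The characteristic polynomial is
  det(x·I − A) = x^5 + 3*x^4 + 3*x^3 + x^2 = x^2*(x + 1)^3

Eigenvalues and multiplicities (the geometric multiplicity of λ is n − rank(A − λI), which equals the number of Jordan blocks for λ):
  λ = -1: algebraic multiplicity = 3, geometric multiplicity = 2
  λ = 0: algebraic multiplicity = 2, geometric multiplicity = 1

Determining the block sizes for each eigenvalue:
  λ = -1: 2 blocks summing to 3 forces exactly one block of size 2 and the rest size 1 → block sizes [2, 1]
  λ = 0: one block (gm = 1), so the single block has size am = 2 → block sizes [2]

Assembling the blocks gives a Jordan form
J =
  [-1,  1,  0, 0, 0]
  [ 0, -1,  0, 0, 0]
  [ 0,  0, -1, 0, 0]
  [ 0,  0,  0, 0, 1]
  [ 0,  0,  0, 0, 0]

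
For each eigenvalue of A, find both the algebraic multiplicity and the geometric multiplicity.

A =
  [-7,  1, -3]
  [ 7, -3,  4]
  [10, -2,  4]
λ = -2: alg = 3, geom = 1

Step 1 — factor the characteristic polynomial to read off the algebraic multiplicities:
  χ_A(x) = (x + 2)^3

Step 2 — compute geometric multiplicities via the rank-nullity identity g(λ) = n − rank(A − λI):
  rank(A − (-2)·I) = 2, so dim ker(A − (-2)·I) = n − 2 = 1

Summary:
  λ = -2: algebraic multiplicity = 3, geometric multiplicity = 1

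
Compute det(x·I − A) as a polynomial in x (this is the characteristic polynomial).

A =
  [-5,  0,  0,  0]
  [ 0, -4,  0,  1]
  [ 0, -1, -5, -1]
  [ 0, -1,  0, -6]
x^4 + 20*x^3 + 150*x^2 + 500*x + 625

Expanding det(x·I − A) (e.g. by cofactor expansion or by noting that A is similar to its Jordan form J, which has the same characteristic polynomial as A) gives
  χ_A(x) = x^4 + 20*x^3 + 150*x^2 + 500*x + 625
which factors as (x + 5)^4. The eigenvalues (with algebraic multiplicities) are λ = -5 with multiplicity 4.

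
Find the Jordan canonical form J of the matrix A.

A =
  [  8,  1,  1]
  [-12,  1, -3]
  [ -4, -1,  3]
J_2(4) ⊕ J_1(4)

The characteristic polynomial is
  det(x·I − A) = x^3 - 12*x^2 + 48*x - 64 = (x - 4)^3

Eigenvalues and multiplicities (the geometric multiplicity of λ is n − rank(A − λI), which equals the number of Jordan blocks for λ):
  λ = 4: algebraic multiplicity = 3, geometric multiplicity = 2

Determining the block sizes for each eigenvalue:
  λ = 4: 2 blocks summing to 3 forces exactly one block of size 2 and the rest size 1 → block sizes [2, 1]

Assembling the blocks gives a Jordan form
J =
  [4, 1, 0]
  [0, 4, 0]
  [0, 0, 4]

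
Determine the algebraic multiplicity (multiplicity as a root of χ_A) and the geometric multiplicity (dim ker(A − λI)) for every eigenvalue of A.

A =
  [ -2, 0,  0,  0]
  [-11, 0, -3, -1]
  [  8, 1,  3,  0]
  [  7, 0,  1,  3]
λ = -2: alg = 1, geom = 1; λ = 2: alg = 3, geom = 1

Step 1 — factor the characteristic polynomial to read off the algebraic multiplicities:
  χ_A(x) = (x - 2)^3*(x + 2)

Step 2 — compute geometric multiplicities via the rank-nullity identity g(λ) = n − rank(A − λI):
  rank(A − (-2)·I) = 3, so dim ker(A − (-2)·I) = n − 3 = 1
  rank(A − (2)·I) = 3, so dim ker(A − (2)·I) = n − 3 = 1

Summary:
  λ = -2: algebraic multiplicity = 1, geometric multiplicity = 1
  λ = 2: algebraic multiplicity = 3, geometric multiplicity = 1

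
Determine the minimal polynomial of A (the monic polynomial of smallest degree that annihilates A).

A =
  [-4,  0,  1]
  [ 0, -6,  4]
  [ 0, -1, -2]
x^3 + 12*x^2 + 48*x + 64

The characteristic polynomial is χ_A(x) = (x + 4)^3, so the eigenvalues are known. The minimal polynomial is
  m_A(x) = Π_λ (x − λ)^{k_λ}
where k_λ is the size of the *largest* Jordan block for λ (equivalently, the smallest k with (A − λI)^k v = 0 for every generalised eigenvector v of λ).

  λ = -4: largest Jordan block has size 3, contributing (x + 4)^3

So m_A(x) = (x + 4)^3 = x^3 + 12*x^2 + 48*x + 64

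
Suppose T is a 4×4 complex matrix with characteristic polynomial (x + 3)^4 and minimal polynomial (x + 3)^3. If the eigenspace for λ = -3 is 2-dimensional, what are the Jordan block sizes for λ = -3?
Block sizes for λ = -3: [3, 1]

Step 1 — from the characteristic polynomial, algebraic multiplicity of λ = -3 is 4. From dim ker(T − (-3)·I) = 2, there are exactly 2 Jordan blocks for λ = -3.
Step 2 — from the minimal polynomial, the factor (x + 3)^3 tells us the largest block for λ = -3 has size 3.
Step 3 — with total size 4, 2 blocks, and largest block 3, the block sizes (in nonincreasing order) are [3, 1].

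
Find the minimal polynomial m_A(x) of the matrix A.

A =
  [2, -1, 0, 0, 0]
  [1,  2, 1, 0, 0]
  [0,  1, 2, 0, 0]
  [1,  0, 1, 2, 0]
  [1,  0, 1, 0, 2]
x^3 - 6*x^2 + 12*x - 8

The characteristic polynomial is χ_A(x) = (x - 2)^5, so the eigenvalues are known. The minimal polynomial is
  m_A(x) = Π_λ (x − λ)^{k_λ}
where k_λ is the size of the *largest* Jordan block for λ (equivalently, the smallest k with (A − λI)^k v = 0 for every generalised eigenvector v of λ).

  λ = 2: largest Jordan block has size 3, contributing (x − 2)^3

So m_A(x) = (x - 2)^3 = x^3 - 6*x^2 + 12*x - 8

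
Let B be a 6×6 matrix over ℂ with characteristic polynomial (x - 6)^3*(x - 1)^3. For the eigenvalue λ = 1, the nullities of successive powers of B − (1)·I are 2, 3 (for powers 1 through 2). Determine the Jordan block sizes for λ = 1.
Block sizes for λ = 1: [2, 1]

From the dimensions of kernels of powers, the number of Jordan blocks of size at least j is d_j − d_{j−1} where d_j = dim ker(N^j) (with d_0 = 0). Computing the differences gives [2, 1].
The number of blocks of size exactly k is (#blocks of size ≥ k) − (#blocks of size ≥ k + 1), so the partition is: 1 block(s) of size 1, 1 block(s) of size 2.
In nonincreasing order the block sizes are [2, 1].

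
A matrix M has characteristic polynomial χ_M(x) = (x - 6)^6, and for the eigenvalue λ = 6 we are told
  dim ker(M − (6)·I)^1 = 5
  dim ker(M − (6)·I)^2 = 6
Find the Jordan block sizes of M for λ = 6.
Block sizes for λ = 6: [2, 1, 1, 1, 1]

From the dimensions of kernels of powers, the number of Jordan blocks of size at least j is d_j − d_{j−1} where d_j = dim ker(N^j) (with d_0 = 0). Computing the differences gives [5, 1].
The number of blocks of size exactly k is (#blocks of size ≥ k) − (#blocks of size ≥ k + 1), so the partition is: 4 block(s) of size 1, 1 block(s) of size 2.
In nonincreasing order the block sizes are [2, 1, 1, 1, 1].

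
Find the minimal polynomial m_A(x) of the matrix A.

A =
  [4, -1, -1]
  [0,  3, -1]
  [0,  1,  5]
x^2 - 8*x + 16

The characteristic polynomial is χ_A(x) = (x - 4)^3, so the eigenvalues are known. The minimal polynomial is
  m_A(x) = Π_λ (x − λ)^{k_λ}
where k_λ is the size of the *largest* Jordan block for λ (equivalently, the smallest k with (A − λI)^k v = 0 for every generalised eigenvector v of λ).

  λ = 4: largest Jordan block has size 2, contributing (x − 4)^2

So m_A(x) = (x - 4)^2 = x^2 - 8*x + 16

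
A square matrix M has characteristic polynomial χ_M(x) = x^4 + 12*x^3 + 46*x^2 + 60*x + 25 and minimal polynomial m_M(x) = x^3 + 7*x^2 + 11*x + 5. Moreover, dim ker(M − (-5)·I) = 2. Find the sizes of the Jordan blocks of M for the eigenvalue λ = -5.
Block sizes for λ = -5: [1, 1]

Step 1 — from the characteristic polynomial, algebraic multiplicity of λ = -5 is 2. From dim ker(M − (-5)·I) = 2, there are exactly 2 Jordan blocks for λ = -5.
Step 2 — from the minimal polynomial, the factor (x + 5) tells us the largest block for λ = -5 has size 1.
Step 3 — with total size 2, 2 blocks, and largest block 1, the block sizes (in nonincreasing order) are [1, 1].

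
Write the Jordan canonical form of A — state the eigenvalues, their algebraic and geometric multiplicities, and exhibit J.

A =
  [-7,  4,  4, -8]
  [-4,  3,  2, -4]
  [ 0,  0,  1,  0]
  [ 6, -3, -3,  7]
J_2(1) ⊕ J_1(1) ⊕ J_1(1)

The characteristic polynomial is
  det(x·I − A) = x^4 - 4*x^3 + 6*x^2 - 4*x + 1 = (x - 1)^4

Eigenvalues and multiplicities (the geometric multiplicity of λ is n − rank(A − λI), which equals the number of Jordan blocks for λ):
  λ = 1: algebraic multiplicity = 4, geometric multiplicity = 3

Determining the block sizes for each eigenvalue:
  λ = 1: 3 blocks summing to 4 forces exactly one block of size 2 and the rest size 1 → block sizes [2, 1, 1]

Assembling the blocks gives a Jordan form
J =
  [1, 1, 0, 0]
  [0, 1, 0, 0]
  [0, 0, 1, 0]
  [0, 0, 0, 1]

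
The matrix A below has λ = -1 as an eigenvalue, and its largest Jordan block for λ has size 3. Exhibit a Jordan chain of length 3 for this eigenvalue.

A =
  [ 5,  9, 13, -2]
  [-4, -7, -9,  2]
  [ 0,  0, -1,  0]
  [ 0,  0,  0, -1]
A Jordan chain for λ = -1 of length 3:
v_1 = (-3, 2, 0, 0)ᵀ
v_2 = (13, -9, 0, 0)ᵀ
v_3 = (0, 0, 1, 0)ᵀ

Let N = A − (-1)·I. We want v_3 with N^3 v_3 = 0 but N^2 v_3 ≠ 0; then v_{j-1} := N · v_j for j = 3, …, 2.

Pick v_3 = (0, 0, 1, 0)ᵀ.
Then v_2 = N · v_3 = (13, -9, 0, 0)ᵀ.
Then v_1 = N · v_2 = (-3, 2, 0, 0)ᵀ.

Sanity check: (A − (-1)·I) v_1 = (0, 0, 0, 0)ᵀ = 0. ✓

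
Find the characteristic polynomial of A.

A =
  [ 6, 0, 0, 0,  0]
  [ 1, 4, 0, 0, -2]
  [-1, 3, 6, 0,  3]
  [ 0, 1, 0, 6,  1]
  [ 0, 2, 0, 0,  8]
x^5 - 30*x^4 + 360*x^3 - 2160*x^2 + 6480*x - 7776

Expanding det(x·I − A) (e.g. by cofactor expansion or by noting that A is similar to its Jordan form J, which has the same characteristic polynomial as A) gives
  χ_A(x) = x^5 - 30*x^4 + 360*x^3 - 2160*x^2 + 6480*x - 7776
which factors as (x - 6)^5. The eigenvalues (with algebraic multiplicities) are λ = 6 with multiplicity 5.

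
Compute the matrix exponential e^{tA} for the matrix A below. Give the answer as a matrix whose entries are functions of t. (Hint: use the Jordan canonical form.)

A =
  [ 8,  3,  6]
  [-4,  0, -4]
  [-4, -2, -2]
e^{tA} =
  [6*t*exp(2*t) + exp(2*t), 3*t*exp(2*t), 6*t*exp(2*t)]
  [-4*t*exp(2*t), -2*t*exp(2*t) + exp(2*t), -4*t*exp(2*t)]
  [-4*t*exp(2*t), -2*t*exp(2*t), -4*t*exp(2*t) + exp(2*t)]

Strategy: write A = P · J · P⁻¹ where J is a Jordan canonical form, so e^{tA} = P · e^{tJ} · P⁻¹, and e^{tJ} can be computed block-by-block.

A has Jordan form
J =
  [2, 1, 0]
  [0, 2, 0]
  [0, 0, 2]
(up to reordering of blocks).

Per-block formulas:
  For a 2×2 Jordan block J_2(2): exp(t · J_2(2)) = e^(2t)·(I + t·N), where N is the 2×2 nilpotent shift.
  For a 1×1 block at λ = 2: exp(t · [2]) = [e^(2t)].

After assembling e^{tJ} and conjugating by P, we get:

e^{tA} =
  [6*t*exp(2*t) + exp(2*t), 3*t*exp(2*t), 6*t*exp(2*t)]
  [-4*t*exp(2*t), -2*t*exp(2*t) + exp(2*t), -4*t*exp(2*t)]
  [-4*t*exp(2*t), -2*t*exp(2*t), -4*t*exp(2*t) + exp(2*t)]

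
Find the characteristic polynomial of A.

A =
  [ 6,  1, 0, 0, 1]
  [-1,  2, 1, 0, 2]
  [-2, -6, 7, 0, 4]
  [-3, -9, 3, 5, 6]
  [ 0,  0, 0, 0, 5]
x^5 - 25*x^4 + 250*x^3 - 1250*x^2 + 3125*x - 3125

Expanding det(x·I − A) (e.g. by cofactor expansion or by noting that A is similar to its Jordan form J, which has the same characteristic polynomial as A) gives
  χ_A(x) = x^5 - 25*x^4 + 250*x^3 - 1250*x^2 + 3125*x - 3125
which factors as (x - 5)^5. The eigenvalues (with algebraic multiplicities) are λ = 5 with multiplicity 5.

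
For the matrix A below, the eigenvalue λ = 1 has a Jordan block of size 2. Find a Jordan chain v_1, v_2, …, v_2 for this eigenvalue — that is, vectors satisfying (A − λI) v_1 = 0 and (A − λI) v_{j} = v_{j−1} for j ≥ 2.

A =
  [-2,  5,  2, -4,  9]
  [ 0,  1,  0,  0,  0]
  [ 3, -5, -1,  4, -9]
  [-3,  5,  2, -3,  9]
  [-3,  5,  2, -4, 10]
A Jordan chain for λ = 1 of length 2:
v_1 = (-3, 0, 3, -3, -3)ᵀ
v_2 = (1, 0, 0, 0, 0)ᵀ

Let N = A − (1)·I. We want v_2 with N^2 v_2 = 0 but N^1 v_2 ≠ 0; then v_{j-1} := N · v_j for j = 2, …, 2.

Pick v_2 = (1, 0, 0, 0, 0)ᵀ.
Then v_1 = N · v_2 = (-3, 0, 3, -3, -3)ᵀ.

Sanity check: (A − (1)·I) v_1 = (0, 0, 0, 0, 0)ᵀ = 0. ✓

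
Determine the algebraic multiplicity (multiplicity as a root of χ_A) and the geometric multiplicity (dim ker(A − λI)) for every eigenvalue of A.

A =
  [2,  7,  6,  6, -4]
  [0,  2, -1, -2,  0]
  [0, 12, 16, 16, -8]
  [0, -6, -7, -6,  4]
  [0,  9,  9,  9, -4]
λ = 2: alg = 5, geom = 2

Step 1 — factor the characteristic polynomial to read off the algebraic multiplicities:
  χ_A(x) = (x - 2)^5

Step 2 — compute geometric multiplicities via the rank-nullity identity g(λ) = n − rank(A − λI):
  rank(A − (2)·I) = 3, so dim ker(A − (2)·I) = n − 3 = 2

Summary:
  λ = 2: algebraic multiplicity = 5, geometric multiplicity = 2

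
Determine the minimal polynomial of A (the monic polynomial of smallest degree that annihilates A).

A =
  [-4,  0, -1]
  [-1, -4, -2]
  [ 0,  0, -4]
x^3 + 12*x^2 + 48*x + 64

The characteristic polynomial is χ_A(x) = (x + 4)^3, so the eigenvalues are known. The minimal polynomial is
  m_A(x) = Π_λ (x − λ)^{k_λ}
where k_λ is the size of the *largest* Jordan block for λ (equivalently, the smallest k with (A − λI)^k v = 0 for every generalised eigenvector v of λ).

  λ = -4: largest Jordan block has size 3, contributing (x + 4)^3

So m_A(x) = (x + 4)^3 = x^3 + 12*x^2 + 48*x + 64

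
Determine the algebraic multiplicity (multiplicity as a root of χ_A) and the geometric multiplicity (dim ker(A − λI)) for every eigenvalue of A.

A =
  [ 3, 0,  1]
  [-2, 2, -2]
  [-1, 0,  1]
λ = 2: alg = 3, geom = 2

Step 1 — factor the characteristic polynomial to read off the algebraic multiplicities:
  χ_A(x) = (x - 2)^3

Step 2 — compute geometric multiplicities via the rank-nullity identity g(λ) = n − rank(A − λI):
  rank(A − (2)·I) = 1, so dim ker(A − (2)·I) = n − 1 = 2

Summary:
  λ = 2: algebraic multiplicity = 3, geometric multiplicity = 2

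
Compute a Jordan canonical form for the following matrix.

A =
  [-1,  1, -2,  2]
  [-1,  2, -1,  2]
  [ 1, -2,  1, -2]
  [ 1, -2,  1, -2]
J_3(0) ⊕ J_1(0)

The characteristic polynomial is
  det(x·I − A) = x^4

Eigenvalues and multiplicities (the geometric multiplicity of λ is n − rank(A − λI), which equals the number of Jordan blocks for λ):
  λ = 0: algebraic multiplicity = 4, geometric multiplicity = 2

Determining the block sizes for each eigenvalue:
  λ = 0: with am = 4 and gm = 2, the partition is not yet determined (e.g. several partitions of 4 into 2 parts exist). Let N = A − (0)·I. Computing rank(N^1) = 2, rank(N^2) = 1, rank(N^3) = 0; the number of blocks of size ≥ j is rank(N^{j−1}) − rank(N^j), giving [2, 1, 1]. So we have 1 block(s) of size 3, 1 block(s) of size 1 → block sizes [3, 1]

Assembling the blocks gives a Jordan form
J =
  [0, 1, 0, 0]
  [0, 0, 1, 0]
  [0, 0, 0, 0]
  [0, 0, 0, 0]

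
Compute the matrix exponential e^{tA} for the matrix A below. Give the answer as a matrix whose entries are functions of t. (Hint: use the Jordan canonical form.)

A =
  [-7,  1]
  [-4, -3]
e^{tA} =
  [-2*t*exp(-5*t) + exp(-5*t), t*exp(-5*t)]
  [-4*t*exp(-5*t), 2*t*exp(-5*t) + exp(-5*t)]

Strategy: write A = P · J · P⁻¹ where J is a Jordan canonical form, so e^{tA} = P · e^{tJ} · P⁻¹, and e^{tJ} can be computed block-by-block.

A has Jordan form
J =
  [-5,  1]
  [ 0, -5]
(up to reordering of blocks).

Per-block formulas:
  For a 2×2 Jordan block J_2(-5): exp(t · J_2(-5)) = e^(-5t)·(I + t·N), where N is the 2×2 nilpotent shift.

After assembling e^{tJ} and conjugating by P, we get:

e^{tA} =
  [-2*t*exp(-5*t) + exp(-5*t), t*exp(-5*t)]
  [-4*t*exp(-5*t), 2*t*exp(-5*t) + exp(-5*t)]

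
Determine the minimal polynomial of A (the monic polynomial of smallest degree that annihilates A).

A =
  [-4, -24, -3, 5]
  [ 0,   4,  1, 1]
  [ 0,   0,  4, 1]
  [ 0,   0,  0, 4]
x^4 - 8*x^3 + 128*x - 256

The characteristic polynomial is χ_A(x) = (x - 4)^3*(x + 4), so the eigenvalues are known. The minimal polynomial is
  m_A(x) = Π_λ (x − λ)^{k_λ}
where k_λ is the size of the *largest* Jordan block for λ (equivalently, the smallest k with (A − λI)^k v = 0 for every generalised eigenvector v of λ).

  λ = -4: largest Jordan block has size 1, contributing (x + 4)
  λ = 4: largest Jordan block has size 3, contributing (x − 4)^3

So m_A(x) = (x - 4)^3*(x + 4) = x^4 - 8*x^3 + 128*x - 256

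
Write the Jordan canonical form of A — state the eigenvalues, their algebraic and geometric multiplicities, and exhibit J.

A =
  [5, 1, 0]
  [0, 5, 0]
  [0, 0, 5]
J_2(5) ⊕ J_1(5)

The characteristic polynomial is
  det(x·I − A) = x^3 - 15*x^2 + 75*x - 125 = (x - 5)^3

Eigenvalues and multiplicities (the geometric multiplicity of λ is n − rank(A − λI), which equals the number of Jordan blocks for λ):
  λ = 5: algebraic multiplicity = 3, geometric multiplicity = 2

Determining the block sizes for each eigenvalue:
  λ = 5: 2 blocks summing to 3 forces exactly one block of size 2 and the rest size 1 → block sizes [2, 1]

Assembling the blocks gives a Jordan form
J =
  [5, 1, 0]
  [0, 5, 0]
  [0, 0, 5]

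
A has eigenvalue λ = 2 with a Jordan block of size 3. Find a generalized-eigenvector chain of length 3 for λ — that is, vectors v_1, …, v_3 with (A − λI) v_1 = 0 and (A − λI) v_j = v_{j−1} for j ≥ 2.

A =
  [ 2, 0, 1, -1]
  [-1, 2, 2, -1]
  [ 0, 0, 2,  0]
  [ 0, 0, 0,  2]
A Jordan chain for λ = 2 of length 3:
v_1 = (0, -1, 0, 0)ᵀ
v_2 = (1, 2, 0, 0)ᵀ
v_3 = (0, 0, 1, 0)ᵀ

Let N = A − (2)·I. We want v_3 with N^3 v_3 = 0 but N^2 v_3 ≠ 0; then v_{j-1} := N · v_j for j = 3, …, 2.

Pick v_3 = (0, 0, 1, 0)ᵀ.
Then v_2 = N · v_3 = (1, 2, 0, 0)ᵀ.
Then v_1 = N · v_2 = (0, -1, 0, 0)ᵀ.

Sanity check: (A − (2)·I) v_1 = (0, 0, 0, 0)ᵀ = 0. ✓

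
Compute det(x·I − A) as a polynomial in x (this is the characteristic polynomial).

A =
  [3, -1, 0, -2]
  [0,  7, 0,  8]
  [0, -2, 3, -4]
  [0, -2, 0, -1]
x^4 - 12*x^3 + 54*x^2 - 108*x + 81

Expanding det(x·I − A) (e.g. by cofactor expansion or by noting that A is similar to its Jordan form J, which has the same characteristic polynomial as A) gives
  χ_A(x) = x^4 - 12*x^3 + 54*x^2 - 108*x + 81
which factors as (x - 3)^4. The eigenvalues (with algebraic multiplicities) are λ = 3 with multiplicity 4.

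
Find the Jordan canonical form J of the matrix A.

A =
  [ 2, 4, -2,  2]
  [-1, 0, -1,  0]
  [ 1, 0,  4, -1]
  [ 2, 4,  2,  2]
J_3(2) ⊕ J_1(2)

The characteristic polynomial is
  det(x·I − A) = x^4 - 8*x^3 + 24*x^2 - 32*x + 16 = (x - 2)^4

Eigenvalues and multiplicities (the geometric multiplicity of λ is n − rank(A − λI), which equals the number of Jordan blocks for λ):
  λ = 2: algebraic multiplicity = 4, geometric multiplicity = 2

Determining the block sizes for each eigenvalue:
  λ = 2: with am = 4 and gm = 2, the partition is not yet determined (e.g. several partitions of 4 into 2 parts exist). Let N = A − (2)·I. Computing rank(N^1) = 2, rank(N^2) = 1, rank(N^3) = 0; the number of blocks of size ≥ j is rank(N^{j−1}) − rank(N^j), giving [2, 1, 1]. So we have 1 block(s) of size 3, 1 block(s) of size 1 → block sizes [3, 1]

Assembling the blocks gives a Jordan form
J =
  [2, 1, 0, 0]
  [0, 2, 1, 0]
  [0, 0, 2, 0]
  [0, 0, 0, 2]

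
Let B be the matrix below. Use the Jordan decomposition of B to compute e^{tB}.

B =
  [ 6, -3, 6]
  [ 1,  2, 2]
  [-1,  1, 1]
e^{tB} =
  [3*t*exp(3*t) + exp(3*t), -3*t*exp(3*t), 6*t*exp(3*t)]
  [t*exp(3*t), -t*exp(3*t) + exp(3*t), 2*t*exp(3*t)]
  [-t*exp(3*t), t*exp(3*t), -2*t*exp(3*t) + exp(3*t)]

Strategy: write B = P · J · P⁻¹ where J is a Jordan canonical form, so e^{tB} = P · e^{tJ} · P⁻¹, and e^{tJ} can be computed block-by-block.

B has Jordan form
J =
  [3, 1, 0]
  [0, 3, 0]
  [0, 0, 3]
(up to reordering of blocks).

Per-block formulas:
  For a 2×2 Jordan block J_2(3): exp(t · J_2(3)) = e^(3t)·(I + t·N), where N is the 2×2 nilpotent shift.
  For a 1×1 block at λ = 3: exp(t · [3]) = [e^(3t)].

After assembling e^{tJ} and conjugating by P, we get:

e^{tB} =
  [3*t*exp(3*t) + exp(3*t), -3*t*exp(3*t), 6*t*exp(3*t)]
  [t*exp(3*t), -t*exp(3*t) + exp(3*t), 2*t*exp(3*t)]
  [-t*exp(3*t), t*exp(3*t), -2*t*exp(3*t) + exp(3*t)]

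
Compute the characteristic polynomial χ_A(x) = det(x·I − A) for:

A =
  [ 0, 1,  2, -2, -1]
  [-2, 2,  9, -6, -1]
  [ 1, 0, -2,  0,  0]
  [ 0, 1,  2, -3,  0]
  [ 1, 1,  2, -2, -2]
x^5 + 5*x^4 + 10*x^3 + 10*x^2 + 5*x + 1

Expanding det(x·I − A) (e.g. by cofactor expansion or by noting that A is similar to its Jordan form J, which has the same characteristic polynomial as A) gives
  χ_A(x) = x^5 + 5*x^4 + 10*x^3 + 10*x^2 + 5*x + 1
which factors as (x + 1)^5. The eigenvalues (with algebraic multiplicities) are λ = -1 with multiplicity 5.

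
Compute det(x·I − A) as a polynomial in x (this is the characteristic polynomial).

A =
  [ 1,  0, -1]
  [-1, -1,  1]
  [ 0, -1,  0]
x^3

Expanding det(x·I − A) (e.g. by cofactor expansion or by noting that A is similar to its Jordan form J, which has the same characteristic polynomial as A) gives
  χ_A(x) = x^3
which factors as x^3. The eigenvalues (with algebraic multiplicities) are λ = 0 with multiplicity 3.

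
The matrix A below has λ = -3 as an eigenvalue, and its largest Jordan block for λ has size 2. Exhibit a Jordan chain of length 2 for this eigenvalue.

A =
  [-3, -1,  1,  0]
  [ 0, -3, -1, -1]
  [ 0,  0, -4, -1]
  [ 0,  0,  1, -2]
A Jordan chain for λ = -3 of length 2:
v_1 = (-1, 0, 0, 0)ᵀ
v_2 = (0, 1, 0, 0)ᵀ

Let N = A − (-3)·I. We want v_2 with N^2 v_2 = 0 but N^1 v_2 ≠ 0; then v_{j-1} := N · v_j for j = 2, …, 2.

Pick v_2 = (0, 1, 0, 0)ᵀ.
Then v_1 = N · v_2 = (-1, 0, 0, 0)ᵀ.

Sanity check: (A − (-3)·I) v_1 = (0, 0, 0, 0)ᵀ = 0. ✓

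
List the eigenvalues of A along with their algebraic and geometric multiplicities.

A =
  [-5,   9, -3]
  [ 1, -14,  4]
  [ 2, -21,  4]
λ = -5: alg = 3, geom = 1

Step 1 — factor the characteristic polynomial to read off the algebraic multiplicities:
  χ_A(x) = (x + 5)^3

Step 2 — compute geometric multiplicities via the rank-nullity identity g(λ) = n − rank(A − λI):
  rank(A − (-5)·I) = 2, so dim ker(A − (-5)·I) = n − 2 = 1

Summary:
  λ = -5: algebraic multiplicity = 3, geometric multiplicity = 1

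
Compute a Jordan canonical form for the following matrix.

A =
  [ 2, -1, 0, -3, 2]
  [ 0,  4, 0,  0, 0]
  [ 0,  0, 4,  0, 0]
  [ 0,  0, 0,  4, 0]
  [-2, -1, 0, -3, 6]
J_2(4) ⊕ J_1(4) ⊕ J_1(4) ⊕ J_1(4)

The characteristic polynomial is
  det(x·I − A) = x^5 - 20*x^4 + 160*x^3 - 640*x^2 + 1280*x - 1024 = (x - 4)^5

Eigenvalues and multiplicities (the geometric multiplicity of λ is n − rank(A − λI), which equals the number of Jordan blocks for λ):
  λ = 4: algebraic multiplicity = 5, geometric multiplicity = 4

Determining the block sizes for each eigenvalue:
  λ = 4: 4 blocks summing to 5 forces exactly one block of size 2 and the rest size 1 → block sizes [2, 1, 1, 1]

Assembling the blocks gives a Jordan form
J =
  [4, 1, 0, 0, 0]
  [0, 4, 0, 0, 0]
  [0, 0, 4, 0, 0]
  [0, 0, 0, 4, 0]
  [0, 0, 0, 0, 4]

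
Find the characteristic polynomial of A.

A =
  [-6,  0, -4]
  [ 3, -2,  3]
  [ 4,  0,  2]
x^3 + 6*x^2 + 12*x + 8

Expanding det(x·I − A) (e.g. by cofactor expansion or by noting that A is similar to its Jordan form J, which has the same characteristic polynomial as A) gives
  χ_A(x) = x^3 + 6*x^2 + 12*x + 8
which factors as (x + 2)^3. The eigenvalues (with algebraic multiplicities) are λ = -2 with multiplicity 3.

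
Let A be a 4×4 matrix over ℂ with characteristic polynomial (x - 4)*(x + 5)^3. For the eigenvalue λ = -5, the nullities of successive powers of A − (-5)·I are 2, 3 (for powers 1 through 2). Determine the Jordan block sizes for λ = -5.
Block sizes for λ = -5: [2, 1]

From the dimensions of kernels of powers, the number of Jordan blocks of size at least j is d_j − d_{j−1} where d_j = dim ker(N^j) (with d_0 = 0). Computing the differences gives [2, 1].
The number of blocks of size exactly k is (#blocks of size ≥ k) − (#blocks of size ≥ k + 1), so the partition is: 1 block(s) of size 1, 1 block(s) of size 2.
In nonincreasing order the block sizes are [2, 1].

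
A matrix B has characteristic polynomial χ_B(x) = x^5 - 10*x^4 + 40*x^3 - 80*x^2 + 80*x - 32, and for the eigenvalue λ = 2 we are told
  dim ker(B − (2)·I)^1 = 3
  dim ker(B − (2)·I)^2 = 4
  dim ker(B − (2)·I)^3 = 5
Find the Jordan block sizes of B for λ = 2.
Block sizes for λ = 2: [3, 1, 1]

From the dimensions of kernels of powers, the number of Jordan blocks of size at least j is d_j − d_{j−1} where d_j = dim ker(N^j) (with d_0 = 0). Computing the differences gives [3, 1, 1].
The number of blocks of size exactly k is (#blocks of size ≥ k) − (#blocks of size ≥ k + 1), so the partition is: 2 block(s) of size 1, 1 block(s) of size 3.
In nonincreasing order the block sizes are [3, 1, 1].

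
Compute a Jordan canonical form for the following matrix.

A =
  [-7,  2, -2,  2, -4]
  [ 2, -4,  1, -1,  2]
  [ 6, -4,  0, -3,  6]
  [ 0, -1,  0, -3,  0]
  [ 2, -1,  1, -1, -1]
J_3(-3) ⊕ J_1(-3) ⊕ J_1(-3)

The characteristic polynomial is
  det(x·I − A) = x^5 + 15*x^4 + 90*x^3 + 270*x^2 + 405*x + 243 = (x + 3)^5

Eigenvalues and multiplicities (the geometric multiplicity of λ is n − rank(A − λI), which equals the number of Jordan blocks for λ):
  λ = -3: algebraic multiplicity = 5, geometric multiplicity = 3

Determining the block sizes for each eigenvalue:
  λ = -3: with am = 5 and gm = 3, the partition is not yet determined (e.g. several partitions of 5 into 3 parts exist). Let N = A − (-3)·I. Computing rank(N^1) = 2, rank(N^2) = 1, rank(N^3) = 0; the number of blocks of size ≥ j is rank(N^{j−1}) − rank(N^j), giving [3, 1, 1]. So we have 1 block(s) of size 3, 2 block(s) of size 1 → block sizes [3, 1, 1]

Assembling the blocks gives a Jordan form
J =
  [-3,  1,  0,  0,  0]
  [ 0, -3,  1,  0,  0]
  [ 0,  0, -3,  0,  0]
  [ 0,  0,  0, -3,  0]
  [ 0,  0,  0,  0, -3]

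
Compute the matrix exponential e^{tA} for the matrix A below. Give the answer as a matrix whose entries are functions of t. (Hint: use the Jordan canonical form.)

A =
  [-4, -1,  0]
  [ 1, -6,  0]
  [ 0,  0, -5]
e^{tA} =
  [t*exp(-5*t) + exp(-5*t), -t*exp(-5*t), 0]
  [t*exp(-5*t), -t*exp(-5*t) + exp(-5*t), 0]
  [0, 0, exp(-5*t)]

Strategy: write A = P · J · P⁻¹ where J is a Jordan canonical form, so e^{tA} = P · e^{tJ} · P⁻¹, and e^{tJ} can be computed block-by-block.

A has Jordan form
J =
  [-5,  1,  0]
  [ 0, -5,  0]
  [ 0,  0, -5]
(up to reordering of blocks).

Per-block formulas:
  For a 1×1 block at λ = -5: exp(t · [-5]) = [e^(-5t)].
  For a 2×2 Jordan block J_2(-5): exp(t · J_2(-5)) = e^(-5t)·(I + t·N), where N is the 2×2 nilpotent shift.

After assembling e^{tJ} and conjugating by P, we get:

e^{tA} =
  [t*exp(-5*t) + exp(-5*t), -t*exp(-5*t), 0]
  [t*exp(-5*t), -t*exp(-5*t) + exp(-5*t), 0]
  [0, 0, exp(-5*t)]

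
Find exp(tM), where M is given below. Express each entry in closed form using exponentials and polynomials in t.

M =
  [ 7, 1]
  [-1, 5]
e^{tM} =
  [t*exp(6*t) + exp(6*t), t*exp(6*t)]
  [-t*exp(6*t), -t*exp(6*t) + exp(6*t)]

Strategy: write M = P · J · P⁻¹ where J is a Jordan canonical form, so e^{tM} = P · e^{tJ} · P⁻¹, and e^{tJ} can be computed block-by-block.

M has Jordan form
J =
  [6, 1]
  [0, 6]
(up to reordering of blocks).

Per-block formulas:
  For a 2×2 Jordan block J_2(6): exp(t · J_2(6)) = e^(6t)·(I + t·N), where N is the 2×2 nilpotent shift.

After assembling e^{tJ} and conjugating by P, we get:

e^{tM} =
  [t*exp(6*t) + exp(6*t), t*exp(6*t)]
  [-t*exp(6*t), -t*exp(6*t) + exp(6*t)]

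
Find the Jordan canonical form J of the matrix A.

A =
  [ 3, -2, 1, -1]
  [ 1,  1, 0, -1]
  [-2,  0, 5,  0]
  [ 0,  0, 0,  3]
J_3(3) ⊕ J_1(3)

The characteristic polynomial is
  det(x·I − A) = x^4 - 12*x^3 + 54*x^2 - 108*x + 81 = (x - 3)^4

Eigenvalues and multiplicities (the geometric multiplicity of λ is n − rank(A − λI), which equals the number of Jordan blocks for λ):
  λ = 3: algebraic multiplicity = 4, geometric multiplicity = 2

Determining the block sizes for each eigenvalue:
  λ = 3: with am = 4 and gm = 2, the partition is not yet determined (e.g. several partitions of 4 into 2 parts exist). Let N = A − (3)·I. Computing rank(N^1) = 2, rank(N^2) = 1, rank(N^3) = 0; the number of blocks of size ≥ j is rank(N^{j−1}) − rank(N^j), giving [2, 1, 1]. So we have 1 block(s) of size 3, 1 block(s) of size 1 → block sizes [3, 1]

Assembling the blocks gives a Jordan form
J =
  [3, 1, 0, 0]
  [0, 3, 1, 0]
  [0, 0, 3, 0]
  [0, 0, 0, 3]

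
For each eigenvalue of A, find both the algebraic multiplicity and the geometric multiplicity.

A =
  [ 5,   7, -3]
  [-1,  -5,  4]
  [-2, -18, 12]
λ = 4: alg = 3, geom = 1

Step 1 — factor the characteristic polynomial to read off the algebraic multiplicities:
  χ_A(x) = (x - 4)^3

Step 2 — compute geometric multiplicities via the rank-nullity identity g(λ) = n − rank(A − λI):
  rank(A − (4)·I) = 2, so dim ker(A − (4)·I) = n − 2 = 1

Summary:
  λ = 4: algebraic multiplicity = 3, geometric multiplicity = 1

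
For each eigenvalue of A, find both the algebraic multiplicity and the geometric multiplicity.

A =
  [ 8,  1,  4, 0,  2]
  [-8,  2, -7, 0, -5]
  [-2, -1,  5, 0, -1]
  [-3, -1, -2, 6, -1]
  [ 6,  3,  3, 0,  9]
λ = 6: alg = 5, geom = 2

Step 1 — factor the characteristic polynomial to read off the algebraic multiplicities:
  χ_A(x) = (x - 6)^5

Step 2 — compute geometric multiplicities via the rank-nullity identity g(λ) = n − rank(A − λI):
  rank(A − (6)·I) = 3, so dim ker(A − (6)·I) = n − 3 = 2

Summary:
  λ = 6: algebraic multiplicity = 5, geometric multiplicity = 2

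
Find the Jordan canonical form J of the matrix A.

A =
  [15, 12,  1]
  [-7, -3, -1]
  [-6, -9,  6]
J_3(6)

The characteristic polynomial is
  det(x·I − A) = x^3 - 18*x^2 + 108*x - 216 = (x - 6)^3

Eigenvalues and multiplicities (the geometric multiplicity of λ is n − rank(A − λI), which equals the number of Jordan blocks for λ):
  λ = 6: algebraic multiplicity = 3, geometric multiplicity = 1

Determining the block sizes for each eigenvalue:
  λ = 6: one block (gm = 1), so the single block has size am = 3 → block sizes [3]

Assembling the blocks gives a Jordan form
J =
  [6, 1, 0]
  [0, 6, 1]
  [0, 0, 6]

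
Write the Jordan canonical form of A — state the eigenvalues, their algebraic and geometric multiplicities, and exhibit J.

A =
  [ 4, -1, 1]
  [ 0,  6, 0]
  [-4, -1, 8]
J_3(6)

The characteristic polynomial is
  det(x·I − A) = x^3 - 18*x^2 + 108*x - 216 = (x - 6)^3

Eigenvalues and multiplicities (the geometric multiplicity of λ is n − rank(A − λI), which equals the number of Jordan blocks for λ):
  λ = 6: algebraic multiplicity = 3, geometric multiplicity = 1

Determining the block sizes for each eigenvalue:
  λ = 6: one block (gm = 1), so the single block has size am = 3 → block sizes [3]

Assembling the blocks gives a Jordan form
J =
  [6, 1, 0]
  [0, 6, 1]
  [0, 0, 6]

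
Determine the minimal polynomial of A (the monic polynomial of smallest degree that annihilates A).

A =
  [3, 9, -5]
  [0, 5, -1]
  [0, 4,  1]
x^3 - 9*x^2 + 27*x - 27

The characteristic polynomial is χ_A(x) = (x - 3)^3, so the eigenvalues are known. The minimal polynomial is
  m_A(x) = Π_λ (x − λ)^{k_λ}
where k_λ is the size of the *largest* Jordan block for λ (equivalently, the smallest k with (A − λI)^k v = 0 for every generalised eigenvector v of λ).

  λ = 3: largest Jordan block has size 3, contributing (x − 3)^3

So m_A(x) = (x - 3)^3 = x^3 - 9*x^2 + 27*x - 27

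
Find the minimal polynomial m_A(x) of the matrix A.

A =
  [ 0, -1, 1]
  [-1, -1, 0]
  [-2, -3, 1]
x^3

The characteristic polynomial is χ_A(x) = x^3, so the eigenvalues are known. The minimal polynomial is
  m_A(x) = Π_λ (x − λ)^{k_λ}
where k_λ is the size of the *largest* Jordan block for λ (equivalently, the smallest k with (A − λI)^k v = 0 for every generalised eigenvector v of λ).

  λ = 0: largest Jordan block has size 3, contributing (x − 0)^3

So m_A(x) = x^3 = x^3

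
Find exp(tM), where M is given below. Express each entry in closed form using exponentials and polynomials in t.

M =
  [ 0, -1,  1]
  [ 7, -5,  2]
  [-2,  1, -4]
e^{tM} =
  [3*t*exp(-3*t) + exp(-3*t), -t*exp(-3*t), t*exp(-3*t)]
  [3*t^2*exp(-3*t)/2 + 7*t*exp(-3*t), -t^2*exp(-3*t)/2 - 2*t*exp(-3*t) + exp(-3*t), t^2*exp(-3*t)/2 + 2*t*exp(-3*t)]
  [3*t^2*exp(-3*t)/2 - 2*t*exp(-3*t), -t^2*exp(-3*t)/2 + t*exp(-3*t), t^2*exp(-3*t)/2 - t*exp(-3*t) + exp(-3*t)]

Strategy: write M = P · J · P⁻¹ where J is a Jordan canonical form, so e^{tM} = P · e^{tJ} · P⁻¹, and e^{tJ} can be computed block-by-block.

M has Jordan form
J =
  [-3,  1,  0]
  [ 0, -3,  1]
  [ 0,  0, -3]
(up to reordering of blocks).

Per-block formulas:
  For a 3×3 Jordan block J_3(-3): exp(t · J_3(-3)) = e^(-3t)·(I + t·N + (t^2/2)·N^2), where N is the 3×3 nilpotent shift.

After assembling e^{tJ} and conjugating by P, we get:

e^{tM} =
  [3*t*exp(-3*t) + exp(-3*t), -t*exp(-3*t), t*exp(-3*t)]
  [3*t^2*exp(-3*t)/2 + 7*t*exp(-3*t), -t^2*exp(-3*t)/2 - 2*t*exp(-3*t) + exp(-3*t), t^2*exp(-3*t)/2 + 2*t*exp(-3*t)]
  [3*t^2*exp(-3*t)/2 - 2*t*exp(-3*t), -t^2*exp(-3*t)/2 + t*exp(-3*t), t^2*exp(-3*t)/2 - t*exp(-3*t) + exp(-3*t)]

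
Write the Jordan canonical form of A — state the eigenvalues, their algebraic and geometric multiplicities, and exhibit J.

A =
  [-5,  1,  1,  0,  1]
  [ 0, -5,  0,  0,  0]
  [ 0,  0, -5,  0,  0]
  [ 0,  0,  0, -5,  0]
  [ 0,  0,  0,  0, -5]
J_2(-5) ⊕ J_1(-5) ⊕ J_1(-5) ⊕ J_1(-5)

The characteristic polynomial is
  det(x·I − A) = x^5 + 25*x^4 + 250*x^3 + 1250*x^2 + 3125*x + 3125 = (x + 5)^5

Eigenvalues and multiplicities (the geometric multiplicity of λ is n − rank(A − λI), which equals the number of Jordan blocks for λ):
  λ = -5: algebraic multiplicity = 5, geometric multiplicity = 4

Determining the block sizes for each eigenvalue:
  λ = -5: 4 blocks summing to 5 forces exactly one block of size 2 and the rest size 1 → block sizes [2, 1, 1, 1]

Assembling the blocks gives a Jordan form
J =
  [-5,  1,  0,  0,  0]
  [ 0, -5,  0,  0,  0]
  [ 0,  0, -5,  0,  0]
  [ 0,  0,  0, -5,  0]
  [ 0,  0,  0,  0, -5]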